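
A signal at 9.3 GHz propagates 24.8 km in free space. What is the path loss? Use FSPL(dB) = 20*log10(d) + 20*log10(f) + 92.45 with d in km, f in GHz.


20*log10(24.8) = 27.89
20*log10(9.3) = 19.37
FSPL = 139.7 dB

139.7 dB


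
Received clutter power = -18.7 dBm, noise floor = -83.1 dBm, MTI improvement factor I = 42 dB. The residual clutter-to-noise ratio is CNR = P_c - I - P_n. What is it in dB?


CNR = -18.7 - 42 - (-83.1) = 22.4 dB

22.4 dB


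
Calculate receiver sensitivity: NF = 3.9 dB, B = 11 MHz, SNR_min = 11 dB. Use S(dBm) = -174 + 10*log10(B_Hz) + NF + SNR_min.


10*log10(11000000.0) = 70.41
S = -174 + 70.41 + 3.9 + 11 = -88.7 dBm

-88.7 dBm


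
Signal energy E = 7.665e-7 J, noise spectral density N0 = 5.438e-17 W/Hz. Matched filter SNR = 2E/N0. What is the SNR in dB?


SNR_lin = 2 * 7.665e-7 / 5.438e-17 = 2.819e10
SNR_dB = 10*log10(2.819e10) = 104.5 dB

104.5 dB


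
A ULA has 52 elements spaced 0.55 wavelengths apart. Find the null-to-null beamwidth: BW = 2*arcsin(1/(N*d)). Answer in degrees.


1/(N*d) = 1/(52*0.55) = 0.034965
BW = 2*arcsin(0.034965) = 4.0 degrees

4.0 degrees


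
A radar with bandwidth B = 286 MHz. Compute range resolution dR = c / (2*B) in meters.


dR = 3e8 / (2 * 286000000.0) = 0.52 m

0.52 m


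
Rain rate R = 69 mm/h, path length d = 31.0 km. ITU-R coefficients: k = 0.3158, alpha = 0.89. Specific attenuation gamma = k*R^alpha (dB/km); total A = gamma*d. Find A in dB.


gamma = 0.3158 * 69^0.89 = 13.676905 dB/km
A = 13.676905 * 31.0 = 423.98 dB

423.98 dB


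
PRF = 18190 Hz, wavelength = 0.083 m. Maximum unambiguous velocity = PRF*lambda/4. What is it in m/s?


V_ua = 18190 * 0.083 / 4 = 377.4 m/s

377.4 m/s


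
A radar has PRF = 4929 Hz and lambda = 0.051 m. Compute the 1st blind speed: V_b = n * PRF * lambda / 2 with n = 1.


V_blind = 1 * 4929 * 0.051 / 2 = 125.7 m/s

125.7 m/s


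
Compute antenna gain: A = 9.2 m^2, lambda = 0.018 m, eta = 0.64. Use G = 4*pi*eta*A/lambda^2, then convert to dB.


G_linear = 4*pi*0.64*9.2/0.018^2 = 228366.64
G_dB = 10*log10(228366.64) = 53.6 dB

53.6 dB


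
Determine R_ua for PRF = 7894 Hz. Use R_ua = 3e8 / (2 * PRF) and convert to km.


R_ua = 3e8 / (2 * 7894) = 19001.8 m = 19.0 km

19.0 km


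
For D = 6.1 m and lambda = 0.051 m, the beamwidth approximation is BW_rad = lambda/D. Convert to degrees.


BW_rad = 0.051 / 6.1 = 0.008361
BW_deg = 0.48 degrees

0.48 degrees


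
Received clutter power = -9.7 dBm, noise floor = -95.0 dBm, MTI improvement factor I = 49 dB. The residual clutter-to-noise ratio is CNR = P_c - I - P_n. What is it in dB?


CNR = -9.7 - 49 - (-95.0) = 36.3 dB

36.3 dB


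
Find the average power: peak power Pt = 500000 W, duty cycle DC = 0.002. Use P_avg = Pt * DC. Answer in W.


P_avg = 500000 * 0.002 = 1000.0 W

1000.0 W


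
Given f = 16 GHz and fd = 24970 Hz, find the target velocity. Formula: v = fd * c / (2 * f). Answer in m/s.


v = 24970 * 3e8 / (2 * 16000000000.0) = 234.1 m/s

234.1 m/s


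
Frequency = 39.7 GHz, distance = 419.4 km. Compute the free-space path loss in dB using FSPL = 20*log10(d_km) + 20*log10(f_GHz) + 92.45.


20*log10(419.4) = 52.45
20*log10(39.7) = 31.98
FSPL = 176.9 dB

176.9 dB


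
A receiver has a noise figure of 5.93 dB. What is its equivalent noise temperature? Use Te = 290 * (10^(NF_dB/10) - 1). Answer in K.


NF_lin = 10^(5.93/10) = 3.917419
Te = 290 * (3.917419 - 1) = 846.1 K

846.1 K


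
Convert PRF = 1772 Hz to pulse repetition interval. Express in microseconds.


PRI = 1/1772 = 0.0005643341 s = 564.3 us

564.3 us


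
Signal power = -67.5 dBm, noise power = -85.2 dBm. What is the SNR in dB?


SNR = -67.5 - (-85.2) = 17.7 dB

17.7 dB


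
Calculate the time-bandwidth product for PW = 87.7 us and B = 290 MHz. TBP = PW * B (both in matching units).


TBP = 87.7 * 290 = 25433.0

25433.0


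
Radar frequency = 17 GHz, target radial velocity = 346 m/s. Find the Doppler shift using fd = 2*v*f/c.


fd = 2 * 346 * 17000000000.0 / 3e8 = 39213.3 Hz

39213.3 Hz


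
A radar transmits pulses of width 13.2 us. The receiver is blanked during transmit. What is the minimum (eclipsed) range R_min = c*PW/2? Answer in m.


R_min = 3e8 * 13.2e-6 / 2 = 1980.0 m

1980.0 m


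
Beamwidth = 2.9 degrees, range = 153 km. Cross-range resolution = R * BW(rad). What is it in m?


BW_rad = 0.050614548
CR = 153000 * 0.050614548 = 7744.0 m

7744.0 m


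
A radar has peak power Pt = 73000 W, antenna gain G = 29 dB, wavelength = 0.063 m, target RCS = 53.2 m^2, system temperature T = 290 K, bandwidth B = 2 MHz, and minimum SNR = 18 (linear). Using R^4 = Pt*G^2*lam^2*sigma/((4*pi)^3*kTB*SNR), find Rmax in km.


G_lin = 10^(29/10) = 794.328235
R^4 = 73000 * 794.328235^2 * 0.063^2 * 53.2 / ((4*pi)^3 * 1.38e-23 * 290 * 2000000.0 * 18)
R^4 = 3.40178e19 m^4
R_max = (3.40178e19)^(1/4) = 76370.7 m = 76.4 km

76.4 km


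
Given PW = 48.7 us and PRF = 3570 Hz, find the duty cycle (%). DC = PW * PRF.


DC = 48.7e-6 * 3570 * 100 = 17.39%

17.39%


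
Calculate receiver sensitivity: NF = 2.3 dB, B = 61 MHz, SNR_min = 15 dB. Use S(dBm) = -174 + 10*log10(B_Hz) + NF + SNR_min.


10*log10(61000000.0) = 77.85
S = -174 + 77.85 + 2.3 + 15 = -78.8 dBm

-78.8 dBm


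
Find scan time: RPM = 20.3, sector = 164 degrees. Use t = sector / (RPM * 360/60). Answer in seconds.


t = 164 / (20.3 * 360) * 60 = 1.35 s

1.35 s


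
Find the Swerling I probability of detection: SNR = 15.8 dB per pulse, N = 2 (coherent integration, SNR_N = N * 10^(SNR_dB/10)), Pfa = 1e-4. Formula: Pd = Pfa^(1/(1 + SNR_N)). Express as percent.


SNR_lin = 10^(15.8/10) = 38.01894
SNR_N = 2 * 38.01894 = 76.03788
1/(1 + SNR_N) = 1/77.03788 = 0.0129806
Pd = (1e-4)^0.0129806 = 0.88731
Pd = 88.7%

88.7%


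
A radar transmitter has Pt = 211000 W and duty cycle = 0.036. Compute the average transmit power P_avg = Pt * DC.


P_avg = 211000 * 0.036 = 7596.0 W

7596.0 W


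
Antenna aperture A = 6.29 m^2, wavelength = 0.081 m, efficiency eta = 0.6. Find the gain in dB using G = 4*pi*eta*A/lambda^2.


G_linear = 4*pi*0.6*6.29/0.081^2 = 7228.39
G_dB = 10*log10(7228.39) = 38.6 dB

38.6 dB


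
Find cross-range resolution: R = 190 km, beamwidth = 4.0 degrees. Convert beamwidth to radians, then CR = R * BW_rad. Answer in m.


BW_rad = 0.06981317
CR = 190000 * 0.06981317 = 13264.5 m

13264.5 m


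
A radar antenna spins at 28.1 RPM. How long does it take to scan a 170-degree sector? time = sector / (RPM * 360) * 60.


t = 170 / (28.1 * 360) * 60 = 1.01 s

1.01 s


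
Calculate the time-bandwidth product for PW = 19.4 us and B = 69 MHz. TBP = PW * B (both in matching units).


TBP = 19.4 * 69 = 1338.6

1338.6


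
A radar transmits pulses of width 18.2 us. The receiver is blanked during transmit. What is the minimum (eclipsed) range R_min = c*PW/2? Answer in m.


R_min = 3e8 * 18.2e-6 / 2 = 2730.0 m

2730.0 m


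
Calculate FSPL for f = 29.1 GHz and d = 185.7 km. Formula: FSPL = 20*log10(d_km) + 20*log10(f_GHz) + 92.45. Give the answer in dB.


20*log10(185.7) = 45.38
20*log10(29.1) = 29.28
FSPL = 167.1 dB

167.1 dB


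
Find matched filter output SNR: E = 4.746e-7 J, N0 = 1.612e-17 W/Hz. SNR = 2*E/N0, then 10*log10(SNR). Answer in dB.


SNR_lin = 2 * 4.746e-7 / 1.612e-17 = 5.888e10
SNR_dB = 10*log10(5.888e10) = 107.7 dB

107.7 dB


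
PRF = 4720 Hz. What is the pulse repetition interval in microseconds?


PRI = 1/4720 = 0.0002118644 s = 211.9 us

211.9 us


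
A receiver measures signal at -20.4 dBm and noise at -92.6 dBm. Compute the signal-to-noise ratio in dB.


SNR = -20.4 - (-92.6) = 72.2 dB

72.2 dB


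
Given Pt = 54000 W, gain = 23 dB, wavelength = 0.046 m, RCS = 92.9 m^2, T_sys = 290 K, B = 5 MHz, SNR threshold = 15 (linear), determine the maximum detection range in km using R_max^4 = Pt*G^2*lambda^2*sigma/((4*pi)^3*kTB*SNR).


G_lin = 10^(23/10) = 199.526231
R^4 = 54000 * 199.526231^2 * 0.046^2 * 92.9 / ((4*pi)^3 * 1.38e-23 * 290 * 5000000.0 * 15)
R^4 = 7.09508e17 m^4
R_max = (7.09508e17)^(1/4) = 29022.8 m = 29.0 km

29.0 km


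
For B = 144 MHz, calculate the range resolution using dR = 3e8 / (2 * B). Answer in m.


dR = 3e8 / (2 * 144000000.0) = 1.04 m

1.04 m


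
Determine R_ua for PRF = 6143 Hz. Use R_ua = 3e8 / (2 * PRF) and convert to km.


R_ua = 3e8 / (2 * 6143) = 24418.0 m = 24.4 km

24.4 km


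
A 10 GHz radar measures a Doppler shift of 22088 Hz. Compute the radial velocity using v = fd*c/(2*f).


v = 22088 * 3e8 / (2 * 10000000000.0) = 331.3 m/s

331.3 m/s


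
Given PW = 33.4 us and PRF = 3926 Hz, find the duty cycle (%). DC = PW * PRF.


DC = 33.4e-6 * 3926 * 100 = 13.11%

13.11%


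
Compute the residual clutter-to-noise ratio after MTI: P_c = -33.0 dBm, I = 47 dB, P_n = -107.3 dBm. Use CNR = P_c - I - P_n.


CNR = -33.0 - 47 - (-107.3) = 27.3 dB

27.3 dB


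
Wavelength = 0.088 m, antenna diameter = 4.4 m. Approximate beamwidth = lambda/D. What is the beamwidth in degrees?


BW_rad = 0.088 / 4.4 = 0.02
BW_deg = 1.15 degrees

1.15 degrees


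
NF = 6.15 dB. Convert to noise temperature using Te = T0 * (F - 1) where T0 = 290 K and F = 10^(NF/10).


NF_lin = 10^(6.15/10) = 4.120975
Te = 290 * (4.120975 - 1) = 905.1 K

905.1 K


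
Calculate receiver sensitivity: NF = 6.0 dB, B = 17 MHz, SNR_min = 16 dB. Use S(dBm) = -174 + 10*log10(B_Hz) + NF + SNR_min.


10*log10(17000000.0) = 72.3
S = -174 + 72.3 + 6.0 + 16 = -79.7 dBm

-79.7 dBm


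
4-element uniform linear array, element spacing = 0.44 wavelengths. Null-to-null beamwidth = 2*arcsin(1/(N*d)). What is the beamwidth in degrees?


1/(N*d) = 1/(4*0.44) = 0.568182
BW = 2*arcsin(0.568182) = 69.2 degrees

69.2 degrees


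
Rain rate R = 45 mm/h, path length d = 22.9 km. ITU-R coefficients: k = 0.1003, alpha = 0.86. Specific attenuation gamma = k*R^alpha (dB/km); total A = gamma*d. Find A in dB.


gamma = 0.1003 * 45^0.86 = 2.648889 dB/km
A = 2.648889 * 22.9 = 60.66 dB

60.66 dB


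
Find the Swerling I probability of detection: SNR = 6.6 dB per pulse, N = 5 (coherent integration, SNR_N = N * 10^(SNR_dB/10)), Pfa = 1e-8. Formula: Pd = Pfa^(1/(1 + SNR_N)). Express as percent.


SNR_lin = 10^(6.6/10) = 4.57088
SNR_N = 5 * 4.57088 = 22.8544
1/(1 + SNR_N) = 1/23.8544 = 0.041921
Pd = (1e-8)^0.041921 = 0.46199
Pd = 46.2%

46.2%


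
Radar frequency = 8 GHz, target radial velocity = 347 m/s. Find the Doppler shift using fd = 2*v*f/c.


fd = 2 * 347 * 8000000000.0 / 3e8 = 18506.7 Hz

18506.7 Hz


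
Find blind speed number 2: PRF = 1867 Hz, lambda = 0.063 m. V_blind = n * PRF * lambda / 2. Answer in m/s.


V_blind = 2 * 1867 * 0.063 / 2 = 117.6 m/s

117.6 m/s


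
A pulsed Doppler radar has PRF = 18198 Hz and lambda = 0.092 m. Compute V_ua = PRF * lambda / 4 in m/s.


V_ua = 18198 * 0.092 / 4 = 418.6 m/s

418.6 m/s


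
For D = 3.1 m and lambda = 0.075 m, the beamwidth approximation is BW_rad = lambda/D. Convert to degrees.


BW_rad = 0.075 / 3.1 = 0.024194
BW_deg = 1.39 degrees

1.39 degrees


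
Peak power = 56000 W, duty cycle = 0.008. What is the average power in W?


P_avg = 56000 * 0.008 = 448.0 W

448.0 W


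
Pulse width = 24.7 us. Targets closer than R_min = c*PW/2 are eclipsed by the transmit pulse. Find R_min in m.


R_min = 3e8 * 24.7e-6 / 2 = 3705.0 m

3705.0 m


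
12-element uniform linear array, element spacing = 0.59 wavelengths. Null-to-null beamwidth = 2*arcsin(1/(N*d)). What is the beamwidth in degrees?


1/(N*d) = 1/(12*0.59) = 0.141243
BW = 2*arcsin(0.141243) = 16.2 degrees

16.2 degrees


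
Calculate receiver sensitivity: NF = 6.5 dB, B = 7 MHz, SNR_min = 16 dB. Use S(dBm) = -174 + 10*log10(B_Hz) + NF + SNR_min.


10*log10(7000000.0) = 68.45
S = -174 + 68.45 + 6.5 + 16 = -83.0 dBm

-83.0 dBm


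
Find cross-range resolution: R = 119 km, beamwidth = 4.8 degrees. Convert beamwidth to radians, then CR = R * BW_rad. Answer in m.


BW_rad = 0.083775804
CR = 119000 * 0.083775804 = 9969.3 m

9969.3 m


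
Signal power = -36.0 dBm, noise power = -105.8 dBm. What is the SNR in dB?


SNR = -36.0 - (-105.8) = 69.8 dB

69.8 dB


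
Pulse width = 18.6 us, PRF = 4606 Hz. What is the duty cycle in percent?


DC = 18.6e-6 * 4606 * 100 = 8.57%

8.57%


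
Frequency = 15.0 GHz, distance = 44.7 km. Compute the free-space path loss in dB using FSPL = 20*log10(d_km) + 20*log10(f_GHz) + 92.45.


20*log10(44.7) = 33.01
20*log10(15.0) = 23.52
FSPL = 149.0 dB

149.0 dB


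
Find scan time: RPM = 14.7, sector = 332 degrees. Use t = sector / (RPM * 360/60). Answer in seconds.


t = 332 / (14.7 * 360) * 60 = 3.76 s

3.76 s


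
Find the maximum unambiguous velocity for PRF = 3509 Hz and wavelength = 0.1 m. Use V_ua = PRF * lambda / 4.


V_ua = 3509 * 0.1 / 4 = 87.7 m/s

87.7 m/s


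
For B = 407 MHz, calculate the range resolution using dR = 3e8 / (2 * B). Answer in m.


dR = 3e8 / (2 * 407000000.0) = 0.37 m

0.37 m


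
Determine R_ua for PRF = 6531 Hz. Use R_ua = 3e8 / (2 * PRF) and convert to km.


R_ua = 3e8 / (2 * 6531) = 22967.4 m = 23.0 km

23.0 km


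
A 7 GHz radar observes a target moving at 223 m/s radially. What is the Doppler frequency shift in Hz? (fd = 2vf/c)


fd = 2 * 223 * 7000000000.0 / 3e8 = 10406.7 Hz

10406.7 Hz


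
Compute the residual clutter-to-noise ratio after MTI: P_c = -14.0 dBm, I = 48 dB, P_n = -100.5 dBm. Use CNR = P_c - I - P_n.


CNR = -14.0 - 48 - (-100.5) = 38.5 dB

38.5 dB


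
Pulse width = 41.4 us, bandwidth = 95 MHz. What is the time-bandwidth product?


TBP = 41.4 * 95 = 3933.0

3933.0


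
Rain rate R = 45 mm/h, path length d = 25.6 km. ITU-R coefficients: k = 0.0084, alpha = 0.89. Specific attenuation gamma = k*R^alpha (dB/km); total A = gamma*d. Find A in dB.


gamma = 0.0084 * 45^0.89 = 0.248679 dB/km
A = 0.248679 * 25.6 = 6.37 dB

6.37 dB


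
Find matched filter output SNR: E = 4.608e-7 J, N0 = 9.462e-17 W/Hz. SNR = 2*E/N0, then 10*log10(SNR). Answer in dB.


SNR_lin = 2 * 4.608e-7 / 9.462e-17 = 9.74e9
SNR_dB = 10*log10(9.74e9) = 99.9 dB

99.9 dB


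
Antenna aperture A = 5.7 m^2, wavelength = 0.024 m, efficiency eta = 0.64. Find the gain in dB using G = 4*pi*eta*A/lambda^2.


G_linear = 4*pi*0.64*5.7/0.024^2 = 79587.01
G_dB = 10*log10(79587.01) = 49.0 dB

49.0 dB


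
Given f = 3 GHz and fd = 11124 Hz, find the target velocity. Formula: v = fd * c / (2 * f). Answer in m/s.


v = 11124 * 3e8 / (2 * 3000000000.0) = 556.2 m/s

556.2 m/s


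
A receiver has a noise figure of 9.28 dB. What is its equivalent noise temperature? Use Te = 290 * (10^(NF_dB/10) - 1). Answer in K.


NF_lin = 10^(9.28/10) = 8.472274
Te = 290 * (8.472274 - 1) = 2167.0 K

2167.0 K


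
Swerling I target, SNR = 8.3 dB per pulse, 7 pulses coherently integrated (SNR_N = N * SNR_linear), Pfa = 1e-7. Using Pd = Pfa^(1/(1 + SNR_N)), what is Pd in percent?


SNR_lin = 10^(8.3/10) = 6.76083
SNR_N = 7 * 6.76083 = 47.32581
1/(1 + SNR_N) = 1/48.32581 = 0.0206929
Pd = (1e-7)^0.0206929 = 0.71639
Pd = 71.6%

71.6%


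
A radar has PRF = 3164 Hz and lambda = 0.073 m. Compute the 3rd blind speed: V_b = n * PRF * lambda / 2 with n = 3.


V_blind = 3 * 3164 * 0.073 / 2 = 346.5 m/s

346.5 m/s


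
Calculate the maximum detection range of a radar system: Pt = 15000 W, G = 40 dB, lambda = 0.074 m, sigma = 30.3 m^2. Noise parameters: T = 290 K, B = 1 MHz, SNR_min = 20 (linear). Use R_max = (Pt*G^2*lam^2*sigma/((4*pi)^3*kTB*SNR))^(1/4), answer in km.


G_lin = 10^(40/10) = 10000.0
R^4 = 15000 * 10000.0^2 * 0.074^2 * 30.3 / ((4*pi)^3 * 1.38e-23 * 290 * 1000000.0 * 20)
R^4 = 1.56697e21 m^4
R_max = (1.56697e21)^(1/4) = 198959.7 m = 199.0 km

199.0 km


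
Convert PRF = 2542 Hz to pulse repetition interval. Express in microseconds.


PRI = 1/2542 = 0.000393391 s = 393.4 us

393.4 us


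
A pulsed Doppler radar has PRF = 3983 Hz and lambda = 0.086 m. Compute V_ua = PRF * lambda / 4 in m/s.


V_ua = 3983 * 0.086 / 4 = 85.6 m/s

85.6 m/s


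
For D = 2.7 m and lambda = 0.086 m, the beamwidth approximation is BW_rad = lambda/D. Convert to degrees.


BW_rad = 0.086 / 2.7 = 0.031852
BW_deg = 1.82 degrees

1.82 degrees


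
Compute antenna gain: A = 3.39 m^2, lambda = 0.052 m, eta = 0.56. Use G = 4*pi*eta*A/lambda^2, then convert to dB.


G_linear = 4*pi*0.56*3.39/0.052^2 = 8822.48
G_dB = 10*log10(8822.48) = 39.5 dB

39.5 dB


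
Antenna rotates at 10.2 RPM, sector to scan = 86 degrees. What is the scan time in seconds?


t = 86 / (10.2 * 360) * 60 = 1.41 s

1.41 s


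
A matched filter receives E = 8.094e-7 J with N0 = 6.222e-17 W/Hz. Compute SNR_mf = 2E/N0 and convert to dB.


SNR_lin = 2 * 8.094e-7 / 6.222e-17 = 2.602e10
SNR_dB = 10*log10(2.602e10) = 104.2 dB

104.2 dB


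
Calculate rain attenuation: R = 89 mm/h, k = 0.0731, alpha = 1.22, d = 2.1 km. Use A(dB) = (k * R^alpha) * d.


gamma = 0.0731 * 89^1.22 = 17.465185 dB/km
A = 17.465185 * 2.1 = 36.68 dB

36.68 dB


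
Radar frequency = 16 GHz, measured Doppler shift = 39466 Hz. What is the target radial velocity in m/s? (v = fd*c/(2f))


v = 39466 * 3e8 / (2 * 16000000000.0) = 370.0 m/s

370.0 m/s


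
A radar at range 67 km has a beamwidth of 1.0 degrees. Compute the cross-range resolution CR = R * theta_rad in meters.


BW_rad = 0.017453293
CR = 67000 * 0.017453293 = 1169.4 m

1169.4 m


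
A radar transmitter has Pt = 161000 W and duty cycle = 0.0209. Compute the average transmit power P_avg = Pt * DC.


P_avg = 161000 * 0.0209 = 3364.9 W

3364.9 W


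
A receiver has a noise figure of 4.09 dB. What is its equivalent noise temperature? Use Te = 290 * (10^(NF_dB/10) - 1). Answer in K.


NF_lin = 10^(4.09/10) = 2.564484
Te = 290 * (2.564484 - 1) = 453.7 K

453.7 K


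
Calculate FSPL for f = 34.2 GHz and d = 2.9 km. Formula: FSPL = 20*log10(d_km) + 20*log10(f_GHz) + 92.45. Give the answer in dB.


20*log10(2.9) = 9.25
20*log10(34.2) = 30.68
FSPL = 132.4 dB

132.4 dB


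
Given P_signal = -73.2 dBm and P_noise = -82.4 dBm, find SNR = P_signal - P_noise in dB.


SNR = -73.2 - (-82.4) = 9.2 dB

9.2 dB


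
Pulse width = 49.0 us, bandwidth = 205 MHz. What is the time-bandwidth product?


TBP = 49.0 * 205 = 10045.0

10045.0


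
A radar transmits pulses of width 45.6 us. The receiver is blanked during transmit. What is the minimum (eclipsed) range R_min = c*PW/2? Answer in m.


R_min = 3e8 * 45.6e-6 / 2 = 6840.0 m

6840.0 m


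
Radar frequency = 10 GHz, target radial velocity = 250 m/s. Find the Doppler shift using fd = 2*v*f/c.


fd = 2 * 250 * 10000000000.0 / 3e8 = 16666.7 Hz

16666.7 Hz


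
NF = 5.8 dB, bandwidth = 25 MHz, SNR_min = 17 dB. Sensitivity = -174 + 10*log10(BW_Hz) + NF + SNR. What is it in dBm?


10*log10(25000000.0) = 73.98
S = -174 + 73.98 + 5.8 + 17 = -77.2 dBm

-77.2 dBm


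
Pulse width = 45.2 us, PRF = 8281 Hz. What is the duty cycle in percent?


DC = 45.2e-6 * 8281 * 100 = 37.43%

37.43%


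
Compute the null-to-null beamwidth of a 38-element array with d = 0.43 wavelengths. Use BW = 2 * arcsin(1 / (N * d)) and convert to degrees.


1/(N*d) = 1/(38*0.43) = 0.0612
BW = 2*arcsin(0.0612) = 7.0 degrees

7.0 degrees


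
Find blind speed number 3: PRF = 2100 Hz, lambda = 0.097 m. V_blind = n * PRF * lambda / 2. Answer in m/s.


V_blind = 3 * 2100 * 0.097 / 2 = 305.6 m/s

305.6 m/s


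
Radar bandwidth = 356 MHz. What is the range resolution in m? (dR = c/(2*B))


dR = 3e8 / (2 * 356000000.0) = 0.42 m

0.42 m


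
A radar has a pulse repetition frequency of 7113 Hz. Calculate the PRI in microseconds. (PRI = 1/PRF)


PRI = 1/7113 = 0.0001405877 s = 140.6 us

140.6 us


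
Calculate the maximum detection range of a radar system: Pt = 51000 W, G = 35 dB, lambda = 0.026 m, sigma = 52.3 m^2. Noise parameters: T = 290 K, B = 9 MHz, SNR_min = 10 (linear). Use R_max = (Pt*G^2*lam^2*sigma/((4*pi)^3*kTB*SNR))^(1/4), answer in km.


G_lin = 10^(35/10) = 3162.27766
R^4 = 51000 * 3162.27766^2 * 0.026^2 * 52.3 / ((4*pi)^3 * 1.38e-23 * 290 * 9000000.0 * 10)
R^4 = 2.52272e19 m^4
R_max = (2.52272e19)^(1/4) = 70870.8 m = 70.9 km

70.9 km


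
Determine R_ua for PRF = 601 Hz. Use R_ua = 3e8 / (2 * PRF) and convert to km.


R_ua = 3e8 / (2 * 601) = 249584.0 m = 249.6 km

249.6 km


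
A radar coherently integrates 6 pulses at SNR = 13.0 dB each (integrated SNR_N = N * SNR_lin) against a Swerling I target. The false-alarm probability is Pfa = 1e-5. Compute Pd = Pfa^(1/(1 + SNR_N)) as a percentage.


SNR_lin = 10^(13.0/10) = 19.95262
SNR_N = 6 * 19.95262 = 119.71572
1/(1 + SNR_N) = 1/120.71572 = 0.0082839
Pd = (1e-5)^0.0082839 = 0.90903
Pd = 90.9%

90.9%


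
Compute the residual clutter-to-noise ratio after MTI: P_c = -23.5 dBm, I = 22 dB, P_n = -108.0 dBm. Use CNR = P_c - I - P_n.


CNR = -23.5 - 22 - (-108.0) = 62.5 dB

62.5 dB


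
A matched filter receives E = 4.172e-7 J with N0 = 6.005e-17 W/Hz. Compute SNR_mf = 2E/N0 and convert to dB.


SNR_lin = 2 * 4.172e-7 / 6.005e-17 = 1.39e10
SNR_dB = 10*log10(1.39e10) = 101.4 dB

101.4 dB


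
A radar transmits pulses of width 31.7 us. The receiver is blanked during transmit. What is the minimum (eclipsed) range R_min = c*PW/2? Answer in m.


R_min = 3e8 * 31.7e-6 / 2 = 4755.0 m

4755.0 m


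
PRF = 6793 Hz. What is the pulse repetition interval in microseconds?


PRI = 1/6793 = 0.0001472104 s = 147.2 us

147.2 us


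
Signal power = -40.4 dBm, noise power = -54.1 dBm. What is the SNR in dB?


SNR = -40.4 - (-54.1) = 13.7 dB

13.7 dB


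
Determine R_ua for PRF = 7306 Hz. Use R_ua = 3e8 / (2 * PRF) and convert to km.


R_ua = 3e8 / (2 * 7306) = 20531.1 m = 20.5 km

20.5 km


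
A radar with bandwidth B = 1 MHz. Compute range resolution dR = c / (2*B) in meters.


dR = 3e8 / (2 * 1000000.0) = 150.0 m

150.0 m


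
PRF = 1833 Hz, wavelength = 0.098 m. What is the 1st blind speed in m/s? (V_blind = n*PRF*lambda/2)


V_blind = 1 * 1833 * 0.098 / 2 = 89.8 m/s

89.8 m/s


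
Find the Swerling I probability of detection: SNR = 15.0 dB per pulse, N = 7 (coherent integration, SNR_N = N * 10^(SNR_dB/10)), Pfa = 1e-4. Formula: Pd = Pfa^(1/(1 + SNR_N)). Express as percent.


SNR_lin = 10^(15.0/10) = 31.62278
SNR_N = 7 * 31.62278 = 221.35946
1/(1 + SNR_N) = 1/222.35946 = 0.0044972
Pd = (1e-4)^0.0044972 = 0.95943
Pd = 95.9%

95.9%


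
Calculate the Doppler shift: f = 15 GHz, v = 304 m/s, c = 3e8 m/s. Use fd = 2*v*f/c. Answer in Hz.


fd = 2 * 304 * 15000000000.0 / 3e8 = 30400.0 Hz

30400.0 Hz


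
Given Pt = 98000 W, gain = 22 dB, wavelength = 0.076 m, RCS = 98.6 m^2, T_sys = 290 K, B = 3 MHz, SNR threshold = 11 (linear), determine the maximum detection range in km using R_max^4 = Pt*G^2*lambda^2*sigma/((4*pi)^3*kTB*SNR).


G_lin = 10^(22/10) = 158.489319
R^4 = 98000 * 158.489319^2 * 0.076^2 * 98.6 / ((4*pi)^3 * 1.38e-23 * 290 * 3000000.0 * 11)
R^4 = 5.34946e18 m^4
R_max = (5.34946e18)^(1/4) = 48092.5 m = 48.1 km

48.1 km


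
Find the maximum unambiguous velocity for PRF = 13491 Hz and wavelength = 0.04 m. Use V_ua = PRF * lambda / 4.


V_ua = 13491 * 0.04 / 4 = 134.9 m/s

134.9 m/s


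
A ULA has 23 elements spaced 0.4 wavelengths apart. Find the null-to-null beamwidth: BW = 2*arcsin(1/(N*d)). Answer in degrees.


1/(N*d) = 1/(23*0.4) = 0.108696
BW = 2*arcsin(0.108696) = 12.5 degrees

12.5 degrees


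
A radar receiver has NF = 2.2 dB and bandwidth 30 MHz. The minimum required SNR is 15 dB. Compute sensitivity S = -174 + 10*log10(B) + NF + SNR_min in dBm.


10*log10(30000000.0) = 74.77
S = -174 + 74.77 + 2.2 + 15 = -82.0 dBm

-82.0 dBm


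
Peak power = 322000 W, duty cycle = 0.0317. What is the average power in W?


P_avg = 322000 * 0.0317 = 10207.4 W

10207.4 W


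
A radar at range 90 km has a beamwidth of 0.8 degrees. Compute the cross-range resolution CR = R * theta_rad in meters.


BW_rad = 0.013962634
CR = 90000 * 0.013962634 = 1256.6 m

1256.6 m


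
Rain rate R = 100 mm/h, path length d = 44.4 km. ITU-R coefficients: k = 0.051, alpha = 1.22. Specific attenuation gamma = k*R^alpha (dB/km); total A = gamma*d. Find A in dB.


gamma = 0.051 * 100^1.22 = 14.046566 dB/km
A = 14.046566 * 44.4 = 623.67 dB

623.67 dB


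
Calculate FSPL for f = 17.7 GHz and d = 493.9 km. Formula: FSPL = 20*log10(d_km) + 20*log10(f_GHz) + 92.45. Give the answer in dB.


20*log10(493.9) = 53.87
20*log10(17.7) = 24.96
FSPL = 171.3 dB

171.3 dB


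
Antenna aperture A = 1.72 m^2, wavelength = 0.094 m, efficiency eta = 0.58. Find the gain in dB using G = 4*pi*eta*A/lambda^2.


G_linear = 4*pi*0.58*1.72/0.094^2 = 1418.77
G_dB = 10*log10(1418.77) = 31.5 dB

31.5 dB


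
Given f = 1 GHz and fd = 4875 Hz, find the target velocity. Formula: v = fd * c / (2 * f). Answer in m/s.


v = 4875 * 3e8 / (2 * 1000000000.0) = 731.3 m/s

731.3 m/s


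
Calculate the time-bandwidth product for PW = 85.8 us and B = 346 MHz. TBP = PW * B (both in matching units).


TBP = 85.8 * 346 = 29686.8

29686.8


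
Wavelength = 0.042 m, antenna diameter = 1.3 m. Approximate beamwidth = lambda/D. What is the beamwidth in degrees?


BW_rad = 0.042 / 1.3 = 0.032308
BW_deg = 1.85 degrees

1.85 degrees


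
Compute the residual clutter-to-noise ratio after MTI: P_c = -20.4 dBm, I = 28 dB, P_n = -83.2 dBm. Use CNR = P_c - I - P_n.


CNR = -20.4 - 28 - (-83.2) = 34.8 dB

34.8 dB


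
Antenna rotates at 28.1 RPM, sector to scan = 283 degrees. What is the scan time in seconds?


t = 283 / (28.1 * 360) * 60 = 1.68 s

1.68 s


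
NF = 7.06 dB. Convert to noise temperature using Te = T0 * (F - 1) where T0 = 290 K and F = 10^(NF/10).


NF_lin = 10^(7.06/10) = 5.081594
Te = 290 * (5.081594 - 1) = 1183.7 K

1183.7 K


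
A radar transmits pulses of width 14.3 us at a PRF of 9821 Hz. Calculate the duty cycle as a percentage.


DC = 14.3e-6 * 9821 * 100 = 14.04%

14.04%


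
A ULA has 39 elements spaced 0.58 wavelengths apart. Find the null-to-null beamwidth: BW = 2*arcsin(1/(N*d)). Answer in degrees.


1/(N*d) = 1/(39*0.58) = 0.044209
BW = 2*arcsin(0.044209) = 5.1 degrees

5.1 degrees


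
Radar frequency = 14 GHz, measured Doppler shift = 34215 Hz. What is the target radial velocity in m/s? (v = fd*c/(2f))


v = 34215 * 3e8 / (2 * 14000000000.0) = 366.6 m/s

366.6 m/s


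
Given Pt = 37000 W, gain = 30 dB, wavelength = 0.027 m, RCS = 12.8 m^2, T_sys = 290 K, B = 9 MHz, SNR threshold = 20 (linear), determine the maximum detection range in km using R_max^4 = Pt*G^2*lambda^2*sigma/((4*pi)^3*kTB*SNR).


G_lin = 10^(30/10) = 1000.0
R^4 = 37000 * 1000.0^2 * 0.027^2 * 12.8 / ((4*pi)^3 * 1.38e-23 * 290 * 9000000.0 * 20)
R^4 = 2.41524e17 m^4
R_max = (2.41524e17)^(1/4) = 22168.7 m = 22.2 km

22.2 km


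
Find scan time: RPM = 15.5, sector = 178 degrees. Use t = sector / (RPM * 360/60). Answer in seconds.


t = 178 / (15.5 * 360) * 60 = 1.91 s

1.91 s


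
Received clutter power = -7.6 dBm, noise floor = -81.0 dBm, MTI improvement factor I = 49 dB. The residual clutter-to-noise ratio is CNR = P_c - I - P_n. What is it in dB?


CNR = -7.6 - 49 - (-81.0) = 24.4 dB

24.4 dB


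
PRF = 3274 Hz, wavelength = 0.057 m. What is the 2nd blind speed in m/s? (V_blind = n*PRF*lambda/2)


V_blind = 2 * 3274 * 0.057 / 2 = 186.6 m/s

186.6 m/s


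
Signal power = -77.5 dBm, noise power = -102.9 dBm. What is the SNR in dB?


SNR = -77.5 - (-102.9) = 25.4 dB

25.4 dB


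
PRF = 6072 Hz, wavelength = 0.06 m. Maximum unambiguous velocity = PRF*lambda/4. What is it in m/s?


V_ua = 6072 * 0.06 / 4 = 91.1 m/s

91.1 m/s


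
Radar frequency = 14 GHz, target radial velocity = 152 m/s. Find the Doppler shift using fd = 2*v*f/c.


fd = 2 * 152 * 14000000000.0 / 3e8 = 14186.7 Hz

14186.7 Hz


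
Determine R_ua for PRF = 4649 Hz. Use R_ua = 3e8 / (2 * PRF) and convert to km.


R_ua = 3e8 / (2 * 4649) = 32265.0 m = 32.3 km

32.3 km


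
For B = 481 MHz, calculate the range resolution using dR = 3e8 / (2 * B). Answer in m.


dR = 3e8 / (2 * 481000000.0) = 0.31 m

0.31 m


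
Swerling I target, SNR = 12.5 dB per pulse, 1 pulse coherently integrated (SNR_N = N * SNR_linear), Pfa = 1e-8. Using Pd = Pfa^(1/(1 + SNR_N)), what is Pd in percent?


SNR_lin = 10^(12.5/10) = 17.78279
SNR_N = 1 * 17.78279 = 17.78279
1/(1 + SNR_N) = 1/18.78279 = 0.0532402
Pd = (1e-8)^0.0532402 = 0.37504
Pd = 37.5%

37.5%


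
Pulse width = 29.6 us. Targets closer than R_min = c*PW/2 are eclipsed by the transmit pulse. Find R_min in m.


R_min = 3e8 * 29.6e-6 / 2 = 4440.0 m

4440.0 m


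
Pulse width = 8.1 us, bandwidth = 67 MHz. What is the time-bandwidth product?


TBP = 8.1 * 67 = 542.7

542.7


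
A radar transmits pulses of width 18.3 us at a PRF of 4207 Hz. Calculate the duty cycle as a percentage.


DC = 18.3e-6 * 4207 * 100 = 7.7%

7.7%


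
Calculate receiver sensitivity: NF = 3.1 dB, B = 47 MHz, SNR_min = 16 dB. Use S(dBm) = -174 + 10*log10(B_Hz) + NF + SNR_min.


10*log10(47000000.0) = 76.72
S = -174 + 76.72 + 3.1 + 16 = -78.2 dBm

-78.2 dBm


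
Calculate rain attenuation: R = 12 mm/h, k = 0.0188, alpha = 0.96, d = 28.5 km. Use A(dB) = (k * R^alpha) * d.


gamma = 0.0188 * 12^0.96 = 0.204255 dB/km
A = 0.204255 * 28.5 = 5.82 dB

5.82 dB


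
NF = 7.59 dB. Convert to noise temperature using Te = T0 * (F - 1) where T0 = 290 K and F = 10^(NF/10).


NF_lin = 10^(7.59/10) = 5.741165
Te = 290 * (5.741165 - 1) = 1374.9 K

1374.9 K


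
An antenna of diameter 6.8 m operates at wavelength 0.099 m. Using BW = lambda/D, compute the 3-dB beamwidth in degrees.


BW_rad = 0.099 / 6.8 = 0.014559
BW_deg = 0.83 degrees

0.83 degrees


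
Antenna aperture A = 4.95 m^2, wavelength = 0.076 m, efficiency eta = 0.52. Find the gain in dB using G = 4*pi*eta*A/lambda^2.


G_linear = 4*pi*0.52*4.95/0.076^2 = 5600.04
G_dB = 10*log10(5600.04) = 37.5 dB

37.5 dB


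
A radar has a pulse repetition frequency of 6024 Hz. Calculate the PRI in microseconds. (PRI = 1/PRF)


PRI = 1/6024 = 0.0001660027 s = 166.0 us

166.0 us


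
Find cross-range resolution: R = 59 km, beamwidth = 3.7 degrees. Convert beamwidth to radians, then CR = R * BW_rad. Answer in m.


BW_rad = 0.064577182
CR = 59000 * 0.064577182 = 3810.1 m

3810.1 m


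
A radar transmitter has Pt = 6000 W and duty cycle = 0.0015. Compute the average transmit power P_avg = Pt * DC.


P_avg = 6000 * 0.0015 = 9.0 W

9.0 W


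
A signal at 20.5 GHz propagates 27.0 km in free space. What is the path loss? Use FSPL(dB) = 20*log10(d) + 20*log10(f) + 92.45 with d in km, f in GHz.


20*log10(27.0) = 28.63
20*log10(20.5) = 26.24
FSPL = 147.3 dB

147.3 dB


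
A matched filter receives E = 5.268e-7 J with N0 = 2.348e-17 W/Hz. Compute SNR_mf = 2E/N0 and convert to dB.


SNR_lin = 2 * 5.268e-7 / 2.348e-17 = 4.487e10
SNR_dB = 10*log10(4.487e10) = 106.5 dB

106.5 dB


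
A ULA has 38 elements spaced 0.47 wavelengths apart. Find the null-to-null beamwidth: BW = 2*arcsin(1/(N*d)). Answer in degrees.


1/(N*d) = 1/(38*0.47) = 0.055991
BW = 2*arcsin(0.055991) = 6.4 degrees

6.4 degrees


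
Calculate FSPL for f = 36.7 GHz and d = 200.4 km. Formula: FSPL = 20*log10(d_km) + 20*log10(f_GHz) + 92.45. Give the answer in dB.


20*log10(200.4) = 46.04
20*log10(36.7) = 31.29
FSPL = 169.8 dB

169.8 dB


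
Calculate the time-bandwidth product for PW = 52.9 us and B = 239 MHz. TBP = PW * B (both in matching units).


TBP = 52.9 * 239 = 12643.1

12643.1


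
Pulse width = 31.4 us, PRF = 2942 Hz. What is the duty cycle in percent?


DC = 31.4e-6 * 2942 * 100 = 9.24%

9.24%


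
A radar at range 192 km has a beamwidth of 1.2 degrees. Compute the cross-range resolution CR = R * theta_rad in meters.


BW_rad = 0.020943951
CR = 192000 * 0.020943951 = 4021.2 m

4021.2 m


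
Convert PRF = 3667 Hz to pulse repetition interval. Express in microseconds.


PRI = 1/3667 = 0.0002727025 s = 272.7 us

272.7 us


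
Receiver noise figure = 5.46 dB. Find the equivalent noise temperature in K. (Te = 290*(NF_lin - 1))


NF_lin = 10^(5.46/10) = 3.515604
Te = 290 * (3.515604 - 1) = 729.5 K

729.5 K


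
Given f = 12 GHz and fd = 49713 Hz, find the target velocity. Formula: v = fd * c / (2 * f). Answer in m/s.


v = 49713 * 3e8 / (2 * 12000000000.0) = 621.4 m/s

621.4 m/s


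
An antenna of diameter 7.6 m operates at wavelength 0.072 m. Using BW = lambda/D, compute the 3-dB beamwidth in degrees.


BW_rad = 0.072 / 7.6 = 0.009474
BW_deg = 0.54 degrees

0.54 degrees


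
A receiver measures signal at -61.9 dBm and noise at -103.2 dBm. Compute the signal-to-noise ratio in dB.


SNR = -61.9 - (-103.2) = 41.3 dB

41.3 dB


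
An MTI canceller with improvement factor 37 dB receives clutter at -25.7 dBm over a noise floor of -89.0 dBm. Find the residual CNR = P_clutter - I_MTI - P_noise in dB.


CNR = -25.7 - 37 - (-89.0) = 26.3 dB

26.3 dB


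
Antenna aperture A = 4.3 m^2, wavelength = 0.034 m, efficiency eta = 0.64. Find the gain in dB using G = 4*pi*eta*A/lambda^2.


G_linear = 4*pi*0.64*4.3/0.034^2 = 29915.79
G_dB = 10*log10(29915.79) = 44.8 dB

44.8 dB


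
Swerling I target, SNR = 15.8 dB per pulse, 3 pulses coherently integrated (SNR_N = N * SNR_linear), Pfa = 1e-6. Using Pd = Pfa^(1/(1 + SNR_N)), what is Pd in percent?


SNR_lin = 10^(15.8/10) = 38.01894
SNR_N = 3 * 38.01894 = 114.05682
1/(1 + SNR_N) = 1/115.05682 = 0.0086914
Pd = (1e-6)^0.0086914 = 0.88685
Pd = 88.7%

88.7%


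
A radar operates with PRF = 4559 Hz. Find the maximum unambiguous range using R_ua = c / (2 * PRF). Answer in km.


R_ua = 3e8 / (2 * 4559) = 32902.0 m = 32.9 km

32.9 km


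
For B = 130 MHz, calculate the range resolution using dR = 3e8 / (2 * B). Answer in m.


dR = 3e8 / (2 * 130000000.0) = 1.15 m

1.15 m


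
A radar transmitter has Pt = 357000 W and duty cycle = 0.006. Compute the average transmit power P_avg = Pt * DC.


P_avg = 357000 * 0.006 = 2142.0 W

2142.0 W


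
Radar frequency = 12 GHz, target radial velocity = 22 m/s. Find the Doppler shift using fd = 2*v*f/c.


fd = 2 * 22 * 12000000000.0 / 3e8 = 1760.0 Hz

1760.0 Hz


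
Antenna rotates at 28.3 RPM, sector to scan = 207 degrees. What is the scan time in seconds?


t = 207 / (28.3 * 360) * 60 = 1.22 s

1.22 s


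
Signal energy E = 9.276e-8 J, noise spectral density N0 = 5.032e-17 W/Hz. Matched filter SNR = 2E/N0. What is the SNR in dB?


SNR_lin = 2 * 9.276e-8 / 5.032e-17 = 3.687e9
SNR_dB = 10*log10(3.687e9) = 95.7 dB

95.7 dB


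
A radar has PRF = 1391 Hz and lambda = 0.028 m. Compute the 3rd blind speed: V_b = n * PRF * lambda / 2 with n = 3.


V_blind = 3 * 1391 * 0.028 / 2 = 58.4 m/s

58.4 m/s


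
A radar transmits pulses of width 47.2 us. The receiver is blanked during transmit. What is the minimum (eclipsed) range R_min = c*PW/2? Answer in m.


R_min = 3e8 * 47.2e-6 / 2 = 7080.0 m

7080.0 m


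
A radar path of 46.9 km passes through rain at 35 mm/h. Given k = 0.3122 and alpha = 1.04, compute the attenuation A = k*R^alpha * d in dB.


gamma = 0.3122 * 35^1.04 = 12.5969 dB/km
A = 12.5969 * 46.9 = 590.79 dB

590.79 dB


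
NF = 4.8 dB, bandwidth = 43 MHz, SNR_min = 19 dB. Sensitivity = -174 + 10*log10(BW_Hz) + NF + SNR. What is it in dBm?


10*log10(43000000.0) = 76.33
S = -174 + 76.33 + 4.8 + 19 = -73.9 dBm

-73.9 dBm


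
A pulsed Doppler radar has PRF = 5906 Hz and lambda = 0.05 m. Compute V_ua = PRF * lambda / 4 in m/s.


V_ua = 5906 * 0.05 / 4 = 73.8 m/s

73.8 m/s


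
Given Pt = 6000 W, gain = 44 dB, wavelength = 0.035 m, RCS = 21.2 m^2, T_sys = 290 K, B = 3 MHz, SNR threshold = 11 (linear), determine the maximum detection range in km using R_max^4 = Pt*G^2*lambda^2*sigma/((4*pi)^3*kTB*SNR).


G_lin = 10^(44/10) = 25118.864315
R^4 = 6000 * 25118.864315^2 * 0.035^2 * 21.2 / ((4*pi)^3 * 1.38e-23 * 290 * 3000000.0 * 11)
R^4 = 3.75148e20 m^4
R_max = (3.75148e20)^(1/4) = 139171.6 m = 139.2 km

139.2 km


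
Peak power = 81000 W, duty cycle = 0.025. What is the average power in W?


P_avg = 81000 * 0.025 = 2025.0 W

2025.0 W


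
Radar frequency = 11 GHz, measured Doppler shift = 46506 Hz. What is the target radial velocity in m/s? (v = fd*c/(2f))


v = 46506 * 3e8 / (2 * 11000000000.0) = 634.2 m/s

634.2 m/s


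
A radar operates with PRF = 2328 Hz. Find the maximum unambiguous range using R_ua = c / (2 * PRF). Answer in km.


R_ua = 3e8 / (2 * 2328) = 64433.0 m = 64.4 km

64.4 km


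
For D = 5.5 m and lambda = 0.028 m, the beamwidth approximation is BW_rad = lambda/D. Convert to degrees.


BW_rad = 0.028 / 5.5 = 0.005091
BW_deg = 0.29 degrees

0.29 degrees


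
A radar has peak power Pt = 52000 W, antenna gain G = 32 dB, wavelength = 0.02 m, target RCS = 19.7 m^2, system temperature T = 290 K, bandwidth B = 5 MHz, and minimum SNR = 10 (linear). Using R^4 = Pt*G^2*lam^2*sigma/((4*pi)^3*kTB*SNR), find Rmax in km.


G_lin = 10^(32/10) = 1584.893192
R^4 = 52000 * 1584.893192^2 * 0.02^2 * 19.7 / ((4*pi)^3 * 1.38e-23 * 290 * 5000000.0 * 10)
R^4 = 2.59211e18 m^4
R_max = (2.59211e18)^(1/4) = 40124.8 m = 40.1 km

40.1 km


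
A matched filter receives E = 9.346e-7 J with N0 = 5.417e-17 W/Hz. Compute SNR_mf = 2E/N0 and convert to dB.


SNR_lin = 2 * 9.346e-7 / 5.417e-17 = 3.451e10
SNR_dB = 10*log10(3.451e10) = 105.4 dB

105.4 dB


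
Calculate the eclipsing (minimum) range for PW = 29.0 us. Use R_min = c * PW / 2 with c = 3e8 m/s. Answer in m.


R_min = 3e8 * 29.0e-6 / 2 = 4350.0 m

4350.0 m


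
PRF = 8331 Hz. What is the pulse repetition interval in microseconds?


PRI = 1/8331 = 0.0001200336 s = 120.0 us

120.0 us


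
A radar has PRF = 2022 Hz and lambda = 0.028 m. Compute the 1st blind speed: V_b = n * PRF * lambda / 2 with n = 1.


V_blind = 1 * 2022 * 0.028 / 2 = 28.3 m/s

28.3 m/s


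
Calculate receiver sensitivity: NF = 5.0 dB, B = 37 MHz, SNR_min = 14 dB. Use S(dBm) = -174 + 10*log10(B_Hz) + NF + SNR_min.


10*log10(37000000.0) = 75.68
S = -174 + 75.68 + 5.0 + 14 = -79.3 dBm

-79.3 dBm


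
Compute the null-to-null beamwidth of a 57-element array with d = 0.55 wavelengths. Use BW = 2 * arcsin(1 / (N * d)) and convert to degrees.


1/(N*d) = 1/(57*0.55) = 0.031898
BW = 2*arcsin(0.031898) = 3.7 degrees

3.7 degrees


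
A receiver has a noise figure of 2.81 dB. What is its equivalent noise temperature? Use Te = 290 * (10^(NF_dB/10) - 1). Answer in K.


NF_lin = 10^(2.81/10) = 1.909853
Te = 290 * (1.909853 - 1) = 263.9 K

263.9 K


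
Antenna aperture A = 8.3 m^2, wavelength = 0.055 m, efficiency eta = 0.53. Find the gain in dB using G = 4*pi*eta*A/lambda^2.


G_linear = 4*pi*0.53*8.3/0.055^2 = 18274.2
G_dB = 10*log10(18274.2) = 42.6 dB

42.6 dB


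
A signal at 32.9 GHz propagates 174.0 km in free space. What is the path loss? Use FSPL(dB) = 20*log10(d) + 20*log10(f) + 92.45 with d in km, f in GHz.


20*log10(174.0) = 44.81
20*log10(32.9) = 30.34
FSPL = 167.6 dB

167.6 dB


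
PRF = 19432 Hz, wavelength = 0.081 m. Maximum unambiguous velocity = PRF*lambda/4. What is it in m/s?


V_ua = 19432 * 0.081 / 4 = 393.5 m/s

393.5 m/s


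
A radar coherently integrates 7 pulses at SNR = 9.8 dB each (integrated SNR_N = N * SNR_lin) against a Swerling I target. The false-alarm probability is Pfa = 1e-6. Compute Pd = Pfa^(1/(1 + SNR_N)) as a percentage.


SNR_lin = 10^(9.8/10) = 9.54993
SNR_N = 7 * 9.54993 = 66.84951
1/(1 + SNR_N) = 1/67.84951 = 0.0147385
Pd = (1e-6)^0.0147385 = 0.81577
Pd = 81.6%

81.6%
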